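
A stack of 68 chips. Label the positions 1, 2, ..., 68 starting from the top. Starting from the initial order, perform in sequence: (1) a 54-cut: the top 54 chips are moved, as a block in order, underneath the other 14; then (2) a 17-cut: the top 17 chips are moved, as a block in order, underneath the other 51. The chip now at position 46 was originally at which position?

Undo the operations in reverse order, starting from position 46:
  undo op 2 (cut 17): 46 ← 63
  undo op 1 (cut 54): 63 ← 49
So the chip at position 46 came from original position 49.

49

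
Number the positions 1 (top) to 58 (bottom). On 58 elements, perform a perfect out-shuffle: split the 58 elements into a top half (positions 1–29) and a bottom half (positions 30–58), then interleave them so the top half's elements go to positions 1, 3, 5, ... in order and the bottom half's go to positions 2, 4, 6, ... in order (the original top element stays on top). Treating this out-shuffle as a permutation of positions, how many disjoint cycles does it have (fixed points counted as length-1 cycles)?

6

Trace each unvisited position around until it returns:
(1) (2 3 5 9 17 33 ... len 18) (4 7 13 25 49 40 ... len 18) (6 11 21 41 24 47 ... len 18) (20 39) (58)
6 cycles in total.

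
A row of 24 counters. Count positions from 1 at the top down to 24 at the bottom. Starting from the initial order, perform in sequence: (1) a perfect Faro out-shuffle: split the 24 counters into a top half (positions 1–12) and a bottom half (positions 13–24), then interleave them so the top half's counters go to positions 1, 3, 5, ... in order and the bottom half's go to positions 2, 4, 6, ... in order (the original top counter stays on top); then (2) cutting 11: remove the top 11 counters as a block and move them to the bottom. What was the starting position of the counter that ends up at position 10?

11

Undo the operations in reverse order, starting from position 10:
  undo op 2 (cut 11): 10 ← 21
  undo op 1 (out-shuffle, from top half): 21 ← 11
So the counter at position 10 came from original position 11.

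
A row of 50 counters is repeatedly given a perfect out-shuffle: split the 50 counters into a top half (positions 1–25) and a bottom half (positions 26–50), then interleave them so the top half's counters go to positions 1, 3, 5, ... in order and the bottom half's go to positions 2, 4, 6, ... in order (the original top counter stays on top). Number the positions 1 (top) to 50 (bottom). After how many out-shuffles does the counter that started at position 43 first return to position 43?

Follow position 43 under repeated out-shuffles:
43 → 36 → 22 → 43
It first returns after 3 out-shuffles.

3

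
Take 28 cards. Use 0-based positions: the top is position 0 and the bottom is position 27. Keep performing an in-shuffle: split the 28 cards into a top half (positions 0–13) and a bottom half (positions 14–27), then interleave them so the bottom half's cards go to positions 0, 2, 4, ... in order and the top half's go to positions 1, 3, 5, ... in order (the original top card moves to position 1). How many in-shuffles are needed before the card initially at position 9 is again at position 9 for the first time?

Follow position 9 under repeated in-shuffles:
9 → 19 → 10 → 21 → 14 → 0 → 1 → 3 → ... → 9 (length 28)
It first returns after 28 in-shuffles.

28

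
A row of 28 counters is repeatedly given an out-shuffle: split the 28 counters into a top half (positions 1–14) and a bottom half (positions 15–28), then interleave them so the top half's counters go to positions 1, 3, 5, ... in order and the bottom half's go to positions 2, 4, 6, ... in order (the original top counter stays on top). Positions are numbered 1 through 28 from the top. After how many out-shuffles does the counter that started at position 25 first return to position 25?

Follow position 25 under repeated out-shuffles:
25 → 22 → 16 → 4 → 7 → 13 → 25
It first returns after 6 out-shuffles.

6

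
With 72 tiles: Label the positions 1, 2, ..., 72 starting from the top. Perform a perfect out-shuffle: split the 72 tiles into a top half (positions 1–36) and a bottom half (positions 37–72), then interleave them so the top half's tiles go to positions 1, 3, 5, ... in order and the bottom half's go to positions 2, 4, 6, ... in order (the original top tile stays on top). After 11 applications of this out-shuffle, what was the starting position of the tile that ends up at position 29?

63

Work backwards from position 29, undoing one out-shuffle at a time:
29 ← 15 ← 8 ← 40 ← 56 ← 64 ← 68 ← 70 ← 71 ← 36 ← 54 ← 63
So the tile now at position 29 started at position 63.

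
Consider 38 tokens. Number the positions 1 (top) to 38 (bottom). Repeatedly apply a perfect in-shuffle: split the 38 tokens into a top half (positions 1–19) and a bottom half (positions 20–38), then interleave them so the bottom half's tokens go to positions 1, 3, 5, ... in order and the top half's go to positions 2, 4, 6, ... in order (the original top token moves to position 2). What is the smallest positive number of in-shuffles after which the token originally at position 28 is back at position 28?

Follow position 28 under repeated in-shuffles:
28 → 17 → 34 → 29 → 19 → 38 → 37 → 35 → 31 → 23 → 7 → 14 → 28
It first returns after 12 in-shuffles.

12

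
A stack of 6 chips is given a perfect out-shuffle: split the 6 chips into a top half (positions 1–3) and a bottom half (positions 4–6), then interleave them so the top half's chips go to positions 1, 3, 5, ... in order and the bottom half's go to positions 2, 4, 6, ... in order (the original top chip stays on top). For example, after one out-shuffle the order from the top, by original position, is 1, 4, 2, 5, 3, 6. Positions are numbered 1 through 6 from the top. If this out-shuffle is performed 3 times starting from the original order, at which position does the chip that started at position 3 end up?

2

Track the chip's position through each out-shuffle:
3 → 5 → 4 → 2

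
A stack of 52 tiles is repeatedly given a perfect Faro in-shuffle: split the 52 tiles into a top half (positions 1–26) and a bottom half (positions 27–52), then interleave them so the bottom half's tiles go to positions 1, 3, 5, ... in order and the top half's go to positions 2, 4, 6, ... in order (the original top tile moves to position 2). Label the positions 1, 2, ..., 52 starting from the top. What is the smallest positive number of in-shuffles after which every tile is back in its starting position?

The in-shuffle permutes the 52 positions with cycle lengths [52].
Every tile is home exactly when every cycle has completed a whole number of laps, i.e. after lcm(52) = 52 in-shuffles.

52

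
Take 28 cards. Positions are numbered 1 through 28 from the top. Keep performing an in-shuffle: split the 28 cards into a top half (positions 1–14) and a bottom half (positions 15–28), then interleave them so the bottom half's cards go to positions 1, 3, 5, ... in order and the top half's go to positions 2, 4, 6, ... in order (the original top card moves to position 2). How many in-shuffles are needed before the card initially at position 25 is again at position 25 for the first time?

Follow position 25 under repeated in-shuffles:
25 → 21 → 13 → 26 → 23 → 17 → 5 → 10 → ... → 25 (length 28)
It first returns after 28 in-shuffles.

28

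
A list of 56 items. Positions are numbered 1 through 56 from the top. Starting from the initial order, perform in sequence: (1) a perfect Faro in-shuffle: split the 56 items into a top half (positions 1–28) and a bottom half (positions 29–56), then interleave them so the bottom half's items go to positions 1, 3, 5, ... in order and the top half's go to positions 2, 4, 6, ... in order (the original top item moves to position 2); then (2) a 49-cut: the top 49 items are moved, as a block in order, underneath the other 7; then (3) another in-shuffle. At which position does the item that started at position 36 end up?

Track the item from position 36 forward through each operation:
  after op 1 (in-shuffle): 36 → 15
  after op 2 (cut 49): 15 → 22
  after op 3 (in-shuffle): 22 → 44

44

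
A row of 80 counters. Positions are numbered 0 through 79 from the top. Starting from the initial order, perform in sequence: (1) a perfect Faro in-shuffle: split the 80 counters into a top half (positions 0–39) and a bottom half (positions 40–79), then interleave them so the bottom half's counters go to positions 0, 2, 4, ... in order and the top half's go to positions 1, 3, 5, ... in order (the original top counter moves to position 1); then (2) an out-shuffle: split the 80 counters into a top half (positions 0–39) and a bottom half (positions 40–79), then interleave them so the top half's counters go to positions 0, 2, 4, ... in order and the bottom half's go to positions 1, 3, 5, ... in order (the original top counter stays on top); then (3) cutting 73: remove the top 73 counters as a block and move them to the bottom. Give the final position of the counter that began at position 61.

12

Track the counter from position 61 forward through each operation:
  after op 1 (in-shuffle): 61 → 42
  after op 2 (out-shuffle): 42 → 5
  after op 3 (cut 73): 5 → 12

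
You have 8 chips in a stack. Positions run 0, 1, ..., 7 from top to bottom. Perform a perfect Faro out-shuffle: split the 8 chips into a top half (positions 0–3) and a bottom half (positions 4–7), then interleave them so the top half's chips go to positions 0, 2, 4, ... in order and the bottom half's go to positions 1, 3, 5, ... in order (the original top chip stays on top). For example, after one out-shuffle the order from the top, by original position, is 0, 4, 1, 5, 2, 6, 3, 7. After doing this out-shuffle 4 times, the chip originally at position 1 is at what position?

2

Track the chip's position through each out-shuffle:
1 → 2 → 4 → 1 → 2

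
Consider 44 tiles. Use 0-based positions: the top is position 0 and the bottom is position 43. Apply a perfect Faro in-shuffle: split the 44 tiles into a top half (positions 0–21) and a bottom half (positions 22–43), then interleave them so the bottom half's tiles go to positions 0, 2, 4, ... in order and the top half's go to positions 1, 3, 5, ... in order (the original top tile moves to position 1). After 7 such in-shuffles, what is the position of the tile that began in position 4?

9

Track the tile's position through each in-shuffle:
4 → 9 → 19 → 39 → 34 → 24 → 4 → 9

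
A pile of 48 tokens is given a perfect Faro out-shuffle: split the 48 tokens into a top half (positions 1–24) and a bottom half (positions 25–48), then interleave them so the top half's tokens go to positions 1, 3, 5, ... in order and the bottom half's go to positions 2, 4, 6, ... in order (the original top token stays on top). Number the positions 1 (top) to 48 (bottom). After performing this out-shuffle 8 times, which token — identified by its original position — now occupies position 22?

2

Work backwards from position 22, undoing one out-shuffle at a time:
22 ← 35 ← 18 ← 33 ← 17 ← 9 ← 5 ← 3 ← 2
So the token now at position 22 started at position 2.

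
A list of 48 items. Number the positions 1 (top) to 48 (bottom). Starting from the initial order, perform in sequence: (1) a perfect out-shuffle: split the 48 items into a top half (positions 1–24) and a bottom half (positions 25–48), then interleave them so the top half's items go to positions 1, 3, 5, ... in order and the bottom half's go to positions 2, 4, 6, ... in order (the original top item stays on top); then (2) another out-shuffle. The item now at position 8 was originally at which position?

38

Undo the operations in reverse order, starting from position 8:
  undo op 2 (out-shuffle, from bottom half): 8 ← 28
  undo op 1 (out-shuffle, from bottom half): 28 ← 38
So the item at position 8 came from original position 38.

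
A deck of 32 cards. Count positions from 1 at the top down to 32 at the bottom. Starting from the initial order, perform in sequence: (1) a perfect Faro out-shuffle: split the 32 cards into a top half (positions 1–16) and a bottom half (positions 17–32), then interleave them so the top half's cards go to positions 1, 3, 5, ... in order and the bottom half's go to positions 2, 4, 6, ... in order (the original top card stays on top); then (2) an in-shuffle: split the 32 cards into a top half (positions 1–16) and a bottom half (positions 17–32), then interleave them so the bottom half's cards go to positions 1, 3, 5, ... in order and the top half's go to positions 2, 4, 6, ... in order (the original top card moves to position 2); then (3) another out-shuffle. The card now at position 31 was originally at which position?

20

Undo the operations in reverse order, starting from position 31:
  undo op 3 (out-shuffle, from top half): 31 ← 16
  undo op 2 (in-shuffle, from top half): 16 ← 8
  undo op 1 (out-shuffle, from bottom half): 8 ← 20
So the card at position 31 came from original position 20.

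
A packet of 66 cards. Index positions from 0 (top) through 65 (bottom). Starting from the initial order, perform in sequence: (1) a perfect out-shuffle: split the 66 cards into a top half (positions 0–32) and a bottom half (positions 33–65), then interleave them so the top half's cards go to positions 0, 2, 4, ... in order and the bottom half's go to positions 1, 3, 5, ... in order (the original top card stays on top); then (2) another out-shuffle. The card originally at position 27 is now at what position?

43

Track the card from position 27 forward through each operation:
  after op 1 (out-shuffle): 27 → 54
  after op 2 (out-shuffle): 54 → 43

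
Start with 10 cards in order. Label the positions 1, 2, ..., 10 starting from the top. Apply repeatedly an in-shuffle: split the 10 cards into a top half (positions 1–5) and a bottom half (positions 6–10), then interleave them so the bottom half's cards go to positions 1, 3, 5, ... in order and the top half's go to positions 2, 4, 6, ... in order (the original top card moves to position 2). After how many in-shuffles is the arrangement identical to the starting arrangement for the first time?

10

The in-shuffle permutes the 10 positions with cycle lengths [10].
Every card is home exactly when every cycle has completed a whole number of laps, i.e. after lcm(10) = 10 in-shuffles.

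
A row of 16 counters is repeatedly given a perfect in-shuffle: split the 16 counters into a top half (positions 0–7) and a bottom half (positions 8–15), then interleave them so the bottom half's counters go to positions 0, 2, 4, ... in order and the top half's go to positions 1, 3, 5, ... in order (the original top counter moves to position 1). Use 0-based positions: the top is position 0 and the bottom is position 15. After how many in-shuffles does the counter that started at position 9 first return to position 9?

8

Follow position 9 under repeated in-shuffles:
9 → 2 → 5 → 11 → 6 → 13 → 10 → 4 → 9
It first returns after 8 in-shuffles.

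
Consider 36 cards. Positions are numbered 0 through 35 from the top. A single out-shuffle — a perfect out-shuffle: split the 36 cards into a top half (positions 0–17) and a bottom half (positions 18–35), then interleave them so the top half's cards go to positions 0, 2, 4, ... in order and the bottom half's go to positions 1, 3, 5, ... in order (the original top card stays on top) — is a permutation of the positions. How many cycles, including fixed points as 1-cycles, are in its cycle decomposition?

Trace each unvisited position around until it returns:
(0) (1 2 4 8 16 32 ... len 12) (3 6 12 24 13 26 ... len 12) (5 10 20) (7 14 28 21) (15 30 25) (35)
7 cycles in total.

7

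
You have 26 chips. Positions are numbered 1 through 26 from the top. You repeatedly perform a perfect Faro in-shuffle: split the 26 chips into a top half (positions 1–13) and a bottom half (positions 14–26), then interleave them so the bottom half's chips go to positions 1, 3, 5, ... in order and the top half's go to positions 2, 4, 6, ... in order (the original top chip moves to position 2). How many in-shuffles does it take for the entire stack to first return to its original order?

The in-shuffle permutes the 26 positions with cycle lengths [2, 6, 18].
Every chip is home exactly when every cycle has completed a whole number of laps, i.e. after lcm(2, 6, 18) = 18 in-shuffles.

18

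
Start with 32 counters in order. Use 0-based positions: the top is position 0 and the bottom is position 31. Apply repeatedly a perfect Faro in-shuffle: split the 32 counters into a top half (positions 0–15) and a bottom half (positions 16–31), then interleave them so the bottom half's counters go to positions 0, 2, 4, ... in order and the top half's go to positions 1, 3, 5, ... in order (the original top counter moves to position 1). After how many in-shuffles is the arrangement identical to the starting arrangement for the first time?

10

The in-shuffle permutes the 32 positions with cycle lengths [2, 10, 10, 10].
Every counter is home exactly when every cycle has completed a whole number of laps, i.e. after lcm(2, 10) = 10 in-shuffles.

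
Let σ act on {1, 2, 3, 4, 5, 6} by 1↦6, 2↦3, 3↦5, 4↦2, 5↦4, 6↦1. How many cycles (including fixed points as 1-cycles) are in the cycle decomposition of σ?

Cycle decomposition: (1 6) (2 3 5 4).
2 cycles.

2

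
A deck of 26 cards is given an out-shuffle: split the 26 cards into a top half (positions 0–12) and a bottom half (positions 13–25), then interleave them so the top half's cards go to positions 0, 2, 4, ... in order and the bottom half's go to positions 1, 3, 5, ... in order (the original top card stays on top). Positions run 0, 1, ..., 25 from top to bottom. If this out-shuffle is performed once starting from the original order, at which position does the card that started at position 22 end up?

19

Track the card's position through each out-shuffle:
22 → 19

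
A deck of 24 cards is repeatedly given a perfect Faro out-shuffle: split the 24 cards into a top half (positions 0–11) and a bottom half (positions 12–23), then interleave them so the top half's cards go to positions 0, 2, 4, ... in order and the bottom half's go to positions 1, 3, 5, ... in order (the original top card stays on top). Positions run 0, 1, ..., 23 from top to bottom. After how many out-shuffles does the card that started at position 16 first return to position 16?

11

Follow position 16 under repeated out-shuffles:
16 → 9 → 18 → 13 → 3 → 6 → 12 → 1 → 2 → 4 → 8 → 16
It first returns after 11 out-shuffles.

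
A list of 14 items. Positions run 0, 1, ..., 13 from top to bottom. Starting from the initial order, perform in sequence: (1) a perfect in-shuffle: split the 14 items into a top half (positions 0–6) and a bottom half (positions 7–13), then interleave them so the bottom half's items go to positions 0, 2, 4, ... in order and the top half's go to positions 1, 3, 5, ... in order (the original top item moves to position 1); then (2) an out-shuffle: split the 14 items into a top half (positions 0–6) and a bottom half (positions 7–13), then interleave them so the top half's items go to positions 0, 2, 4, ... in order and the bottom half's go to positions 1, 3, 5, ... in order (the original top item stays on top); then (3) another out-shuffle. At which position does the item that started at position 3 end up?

2

Track the item from position 3 forward through each operation:
  after op 1 (in-shuffle): 3 → 7
  after op 2 (out-shuffle): 7 → 1
  after op 3 (out-shuffle): 1 → 2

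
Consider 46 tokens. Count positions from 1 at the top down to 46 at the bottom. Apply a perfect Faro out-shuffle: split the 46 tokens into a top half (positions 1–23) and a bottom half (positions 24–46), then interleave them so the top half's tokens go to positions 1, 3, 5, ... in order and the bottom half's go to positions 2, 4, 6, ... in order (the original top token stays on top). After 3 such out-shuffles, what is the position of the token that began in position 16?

31

Track the token's position through each out-shuffle:
16 → 31 → 16 → 31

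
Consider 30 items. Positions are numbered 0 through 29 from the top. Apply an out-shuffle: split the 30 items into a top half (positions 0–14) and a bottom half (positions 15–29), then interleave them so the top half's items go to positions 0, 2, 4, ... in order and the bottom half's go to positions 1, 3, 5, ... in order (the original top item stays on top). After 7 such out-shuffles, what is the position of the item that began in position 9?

21

Track the item's position through each out-shuffle:
9 → 18 → 7 → 14 → 28 → 27 → 25 → 21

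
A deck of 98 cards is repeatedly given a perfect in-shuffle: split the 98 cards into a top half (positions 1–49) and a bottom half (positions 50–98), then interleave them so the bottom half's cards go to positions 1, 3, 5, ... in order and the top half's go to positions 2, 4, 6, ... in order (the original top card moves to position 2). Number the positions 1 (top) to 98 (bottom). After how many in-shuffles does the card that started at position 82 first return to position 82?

Follow position 82 under repeated in-shuffles:
82 → 65 → 31 → 62 → 25 → 50 → 1 → 2 → ... → 82 (length 30)
It first returns after 30 in-shuffles.

30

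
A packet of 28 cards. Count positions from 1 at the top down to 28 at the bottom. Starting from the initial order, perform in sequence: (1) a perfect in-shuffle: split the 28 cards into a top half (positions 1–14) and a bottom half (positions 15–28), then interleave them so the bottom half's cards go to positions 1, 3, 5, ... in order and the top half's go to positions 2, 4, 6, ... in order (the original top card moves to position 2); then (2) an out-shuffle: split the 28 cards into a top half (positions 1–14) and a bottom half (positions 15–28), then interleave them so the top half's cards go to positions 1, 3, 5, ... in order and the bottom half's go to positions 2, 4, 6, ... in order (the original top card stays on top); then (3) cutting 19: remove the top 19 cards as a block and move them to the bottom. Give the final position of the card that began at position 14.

Track the card from position 14 forward through each operation:
  after op 1 (in-shuffle): 14 → 28
  after op 2 (out-shuffle): 28 → 28
  after op 3 (cut 19): 28 → 9

9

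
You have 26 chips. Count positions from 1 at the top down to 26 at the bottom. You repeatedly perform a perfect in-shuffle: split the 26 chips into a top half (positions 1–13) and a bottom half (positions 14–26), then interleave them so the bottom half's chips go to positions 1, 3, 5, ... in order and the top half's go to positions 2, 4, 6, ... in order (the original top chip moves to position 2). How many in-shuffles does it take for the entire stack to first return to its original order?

18

The in-shuffle permutes the 26 positions with cycle lengths [2, 6, 18].
Every chip is home exactly when every cycle has completed a whole number of laps, i.e. after lcm(2, 6, 18) = 18 in-shuffles.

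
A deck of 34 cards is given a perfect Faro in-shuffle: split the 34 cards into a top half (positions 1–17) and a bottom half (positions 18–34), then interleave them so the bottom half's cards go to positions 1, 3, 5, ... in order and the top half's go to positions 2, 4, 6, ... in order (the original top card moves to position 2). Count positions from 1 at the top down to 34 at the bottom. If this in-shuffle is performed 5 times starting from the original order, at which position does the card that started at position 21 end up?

Track the card's position through each in-shuffle:
21 → 7 → 14 → 28 → 21 → 7

7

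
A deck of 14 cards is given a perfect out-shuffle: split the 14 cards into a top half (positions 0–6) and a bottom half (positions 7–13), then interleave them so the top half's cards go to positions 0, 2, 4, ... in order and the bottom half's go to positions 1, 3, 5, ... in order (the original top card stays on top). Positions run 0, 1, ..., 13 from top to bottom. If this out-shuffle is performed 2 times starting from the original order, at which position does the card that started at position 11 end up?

Track the card's position through each out-shuffle:
11 → 9 → 5

5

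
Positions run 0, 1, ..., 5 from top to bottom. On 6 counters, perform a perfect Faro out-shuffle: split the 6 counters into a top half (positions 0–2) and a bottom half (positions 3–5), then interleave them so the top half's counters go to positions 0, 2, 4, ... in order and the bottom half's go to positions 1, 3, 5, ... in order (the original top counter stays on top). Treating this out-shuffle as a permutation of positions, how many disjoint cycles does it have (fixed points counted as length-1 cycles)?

Trace each unvisited position around until it returns:
(0) (1 2 4 3) (5)
3 cycles in total.

3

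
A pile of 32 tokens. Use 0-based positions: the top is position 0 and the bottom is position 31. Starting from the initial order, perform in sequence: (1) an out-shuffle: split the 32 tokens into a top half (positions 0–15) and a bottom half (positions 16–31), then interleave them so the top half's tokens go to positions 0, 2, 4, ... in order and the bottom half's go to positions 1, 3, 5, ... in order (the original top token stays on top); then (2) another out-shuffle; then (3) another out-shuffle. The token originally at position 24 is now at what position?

Track the token from position 24 forward through each operation:
  after op 1 (out-shuffle): 24 → 17
  after op 2 (out-shuffle): 17 → 3
  after op 3 (out-shuffle): 3 → 6

6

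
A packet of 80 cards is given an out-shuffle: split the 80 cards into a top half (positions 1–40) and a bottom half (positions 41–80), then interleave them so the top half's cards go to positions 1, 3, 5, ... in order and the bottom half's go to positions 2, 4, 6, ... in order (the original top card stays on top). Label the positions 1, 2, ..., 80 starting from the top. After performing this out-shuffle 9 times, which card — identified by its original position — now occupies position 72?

Work backwards from position 72, undoing one out-shuffle at a time:
72 ← 76 ← 78 ← 79 ← 40 ← 60 ← 70 ← 75 ← 38 ← 59
So the card now at position 72 started at position 59.

59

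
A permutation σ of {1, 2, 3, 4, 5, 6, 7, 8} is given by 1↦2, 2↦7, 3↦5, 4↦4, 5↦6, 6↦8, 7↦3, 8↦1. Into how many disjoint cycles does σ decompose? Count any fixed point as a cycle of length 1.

2

Cycle decomposition: (1 2 7 3 5 6 8) (4).
2 cycles.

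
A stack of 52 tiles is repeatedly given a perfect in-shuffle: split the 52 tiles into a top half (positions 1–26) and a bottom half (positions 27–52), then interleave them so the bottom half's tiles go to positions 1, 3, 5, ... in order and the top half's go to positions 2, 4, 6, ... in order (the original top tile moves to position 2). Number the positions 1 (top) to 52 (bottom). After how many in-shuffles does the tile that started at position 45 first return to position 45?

Follow position 45 under repeated in-shuffles:
45 → 37 → 21 → 42 → 31 → 9 → 18 → 36 → ... → 45 (length 52)
It first returns after 52 in-shuffles.

52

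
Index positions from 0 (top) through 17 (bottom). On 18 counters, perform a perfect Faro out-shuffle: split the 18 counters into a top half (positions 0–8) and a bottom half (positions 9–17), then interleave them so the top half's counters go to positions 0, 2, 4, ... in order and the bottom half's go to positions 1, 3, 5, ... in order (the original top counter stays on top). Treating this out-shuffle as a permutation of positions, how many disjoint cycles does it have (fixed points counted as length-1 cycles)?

Trace each unvisited position around until it returns:
(0) (1 2 4 8 16 15 13 9) (3 6 12 7 14 11 5 10) (17)
4 cycles in total.

4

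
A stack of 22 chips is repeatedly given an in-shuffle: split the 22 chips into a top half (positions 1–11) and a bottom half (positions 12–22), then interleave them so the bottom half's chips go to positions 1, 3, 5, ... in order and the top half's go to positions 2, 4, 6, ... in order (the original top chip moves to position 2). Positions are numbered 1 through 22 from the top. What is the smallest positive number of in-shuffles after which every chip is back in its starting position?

The in-shuffle permutes the 22 positions with cycle lengths [11, 11].
Every chip is home exactly when every cycle has completed a whole number of laps, i.e. after lcm(11) = 11 in-shuffles.

11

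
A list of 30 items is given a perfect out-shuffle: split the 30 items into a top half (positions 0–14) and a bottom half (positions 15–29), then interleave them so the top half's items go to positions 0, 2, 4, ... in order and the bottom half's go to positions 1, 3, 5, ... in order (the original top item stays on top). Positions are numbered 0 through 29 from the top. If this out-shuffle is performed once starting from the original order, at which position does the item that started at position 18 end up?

7

Track the item's position through each out-shuffle:
18 → 7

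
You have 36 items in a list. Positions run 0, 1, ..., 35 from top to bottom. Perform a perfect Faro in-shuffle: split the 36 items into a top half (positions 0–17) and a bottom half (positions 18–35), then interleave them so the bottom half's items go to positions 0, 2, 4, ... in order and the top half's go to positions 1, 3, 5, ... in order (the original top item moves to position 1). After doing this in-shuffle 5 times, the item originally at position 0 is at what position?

Track the item's position through each in-shuffle:
0 → 1 → 3 → 7 → 15 → 31

31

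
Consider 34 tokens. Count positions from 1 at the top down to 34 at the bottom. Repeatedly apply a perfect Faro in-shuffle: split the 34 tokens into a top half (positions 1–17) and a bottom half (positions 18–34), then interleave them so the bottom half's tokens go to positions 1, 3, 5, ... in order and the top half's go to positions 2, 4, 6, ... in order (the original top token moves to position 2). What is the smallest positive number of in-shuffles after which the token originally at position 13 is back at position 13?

12

Follow position 13 under repeated in-shuffles:
13 → 26 → 17 → 34 → 33 → 31 → 27 → 19 → 3 → 6 → 12 → 24 → 13
It first returns after 12 in-shuffles.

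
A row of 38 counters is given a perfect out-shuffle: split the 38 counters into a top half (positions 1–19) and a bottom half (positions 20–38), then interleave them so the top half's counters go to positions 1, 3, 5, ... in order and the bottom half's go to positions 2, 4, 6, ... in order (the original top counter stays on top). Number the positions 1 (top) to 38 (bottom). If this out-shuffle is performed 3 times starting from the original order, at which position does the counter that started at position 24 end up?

Track the counter's position through each out-shuffle:
24 → 10 → 19 → 37

37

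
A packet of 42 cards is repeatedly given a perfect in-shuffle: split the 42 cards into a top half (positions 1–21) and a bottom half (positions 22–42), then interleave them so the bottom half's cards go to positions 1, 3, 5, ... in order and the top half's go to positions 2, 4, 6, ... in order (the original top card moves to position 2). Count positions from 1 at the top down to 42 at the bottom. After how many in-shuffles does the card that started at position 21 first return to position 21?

14

Follow position 21 under repeated in-shuffles:
21 → 42 → 41 → 39 → 35 → 27 → 11 → 22 → 1 → 2 → 4 → 8 → 16 → 32 → 21
It first returns after 14 in-shuffles.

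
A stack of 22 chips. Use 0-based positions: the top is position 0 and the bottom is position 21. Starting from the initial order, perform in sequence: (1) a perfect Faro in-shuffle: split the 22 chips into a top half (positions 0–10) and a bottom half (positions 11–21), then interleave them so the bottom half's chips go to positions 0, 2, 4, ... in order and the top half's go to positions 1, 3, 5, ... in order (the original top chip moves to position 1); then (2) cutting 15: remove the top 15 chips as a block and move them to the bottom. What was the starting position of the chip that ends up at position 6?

Undo the operations in reverse order, starting from position 6:
  undo op 2 (cut 15): 6 ← 21
  undo op 1 (in-shuffle, from top half): 21 ← 10
So the chip at position 6 came from original position 10.

10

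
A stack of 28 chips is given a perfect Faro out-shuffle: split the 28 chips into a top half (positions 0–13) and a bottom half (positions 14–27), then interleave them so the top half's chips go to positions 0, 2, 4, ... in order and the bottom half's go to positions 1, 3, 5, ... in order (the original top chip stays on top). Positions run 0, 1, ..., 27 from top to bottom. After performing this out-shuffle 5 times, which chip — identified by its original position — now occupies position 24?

Work backwards from position 24, undoing one out-shuffle at a time:
24 ← 12 ← 6 ← 3 ← 15 ← 21
So the chip now at position 24 started at position 21.

21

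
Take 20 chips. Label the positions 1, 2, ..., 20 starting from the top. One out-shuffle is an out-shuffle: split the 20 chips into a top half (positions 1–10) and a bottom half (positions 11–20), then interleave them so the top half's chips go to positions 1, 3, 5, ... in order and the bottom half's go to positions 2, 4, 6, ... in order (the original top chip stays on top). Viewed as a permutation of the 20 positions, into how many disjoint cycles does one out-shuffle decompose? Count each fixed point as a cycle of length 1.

Trace each unvisited position around until it returns:
(1) (2 3 5 9 17 14 ... len 18) (20)
3 cycles in total.

3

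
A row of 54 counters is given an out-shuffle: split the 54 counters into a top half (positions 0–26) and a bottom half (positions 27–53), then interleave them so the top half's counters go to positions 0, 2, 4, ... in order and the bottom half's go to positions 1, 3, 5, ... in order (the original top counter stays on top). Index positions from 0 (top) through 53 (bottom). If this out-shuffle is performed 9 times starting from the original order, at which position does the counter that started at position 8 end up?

15

Track the counter's position through each out-shuffle:
8 → 16 → 32 → 11 → 22 → 44 → 35 → 17 → 34 → 15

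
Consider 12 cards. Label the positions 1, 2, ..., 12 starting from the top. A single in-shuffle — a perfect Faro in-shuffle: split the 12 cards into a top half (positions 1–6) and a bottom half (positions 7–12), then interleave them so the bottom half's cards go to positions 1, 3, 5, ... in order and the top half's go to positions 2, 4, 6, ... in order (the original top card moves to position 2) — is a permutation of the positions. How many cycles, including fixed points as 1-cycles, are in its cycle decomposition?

1

Trace each unvisited position around until it returns:
(1 2 4 8 3 6 ... len 12)
1 cycle in total.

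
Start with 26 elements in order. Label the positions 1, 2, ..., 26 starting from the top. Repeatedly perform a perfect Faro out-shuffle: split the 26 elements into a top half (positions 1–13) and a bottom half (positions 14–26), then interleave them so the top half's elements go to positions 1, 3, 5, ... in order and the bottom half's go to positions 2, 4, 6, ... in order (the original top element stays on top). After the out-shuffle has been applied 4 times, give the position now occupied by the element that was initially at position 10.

20

Track the element's position through each out-shuffle:
10 → 19 → 12 → 23 → 20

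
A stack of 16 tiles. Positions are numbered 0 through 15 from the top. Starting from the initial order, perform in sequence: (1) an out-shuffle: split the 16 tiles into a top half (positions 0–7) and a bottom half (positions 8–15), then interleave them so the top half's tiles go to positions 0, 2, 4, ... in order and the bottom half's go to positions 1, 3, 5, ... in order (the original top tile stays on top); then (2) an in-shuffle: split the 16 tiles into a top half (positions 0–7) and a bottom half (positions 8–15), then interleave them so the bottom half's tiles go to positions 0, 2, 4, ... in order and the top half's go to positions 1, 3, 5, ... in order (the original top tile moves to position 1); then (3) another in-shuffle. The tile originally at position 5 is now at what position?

Track the tile from position 5 forward through each operation:
  after op 1 (out-shuffle): 5 → 10
  after op 2 (in-shuffle): 10 → 4
  after op 3 (in-shuffle): 4 → 9

9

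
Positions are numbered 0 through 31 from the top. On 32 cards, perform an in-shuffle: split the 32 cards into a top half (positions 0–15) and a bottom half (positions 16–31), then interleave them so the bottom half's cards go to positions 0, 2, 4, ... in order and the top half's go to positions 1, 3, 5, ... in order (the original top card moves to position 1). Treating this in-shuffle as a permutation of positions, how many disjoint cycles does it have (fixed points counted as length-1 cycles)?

Trace each unvisited position around until it returns:
(0 1 3 7 15 31 30 28 24 16) (2 5 11 23 14 29 26 20 8 17) (4 9 19 6 13 27 22 12 25 18) (10 21)
4 cycles in total.

4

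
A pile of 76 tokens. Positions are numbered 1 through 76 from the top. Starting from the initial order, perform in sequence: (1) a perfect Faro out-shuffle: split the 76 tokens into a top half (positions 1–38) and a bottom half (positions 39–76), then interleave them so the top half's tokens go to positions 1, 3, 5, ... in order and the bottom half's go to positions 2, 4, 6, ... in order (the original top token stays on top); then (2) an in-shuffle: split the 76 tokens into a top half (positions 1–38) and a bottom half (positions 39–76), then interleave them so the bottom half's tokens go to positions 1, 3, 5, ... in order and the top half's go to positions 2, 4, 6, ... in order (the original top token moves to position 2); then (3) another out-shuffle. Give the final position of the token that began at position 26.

49

Track the token from position 26 forward through each operation:
  after op 1 (out-shuffle): 26 → 51
  after op 2 (in-shuffle): 51 → 25
  after op 3 (out-shuffle): 25 → 49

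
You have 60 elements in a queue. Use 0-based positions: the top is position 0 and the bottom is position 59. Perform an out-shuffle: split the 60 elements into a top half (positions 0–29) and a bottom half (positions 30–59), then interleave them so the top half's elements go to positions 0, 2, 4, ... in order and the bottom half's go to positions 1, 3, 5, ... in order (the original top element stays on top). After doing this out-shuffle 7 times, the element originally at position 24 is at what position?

Track the element's position through each out-shuffle:
24 → 48 → 37 → 15 → 30 → 1 → 2 → 4

4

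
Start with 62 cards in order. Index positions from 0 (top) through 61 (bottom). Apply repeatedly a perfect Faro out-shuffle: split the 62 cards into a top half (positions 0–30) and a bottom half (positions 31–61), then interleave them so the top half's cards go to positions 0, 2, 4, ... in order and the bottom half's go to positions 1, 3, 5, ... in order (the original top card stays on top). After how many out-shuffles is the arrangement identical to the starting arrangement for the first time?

The out-shuffle permutes the 62 positions with cycle lengths [1, 1, 60].
Every card is home exactly when every cycle has completed a whole number of laps, i.e. after lcm(1, 60) = 60 out-shuffles.

60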